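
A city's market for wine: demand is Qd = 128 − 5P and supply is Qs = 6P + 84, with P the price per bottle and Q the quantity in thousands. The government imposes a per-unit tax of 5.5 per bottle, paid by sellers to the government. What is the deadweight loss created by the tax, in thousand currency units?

Deadweight loss = 41.25 thousand.

Without the tax, 128 − 5P = 6P + 84 gives 11P = 44, so P* = 4 and Q* = 108.
With the tax collected from sellers, supply shifts: Qs = 6(P − 5.5) + 84.
New equilibrium: consumers pay 7, sellers receive 1.5, Q = 93. (Wedge: Pb − Ps = 5.5.)
Quantity falls by |ΔQ| = |108 − 93| = 15.
DWL = ½ · t · |ΔQ| = ½ · 5.5 · 15 = 41.25.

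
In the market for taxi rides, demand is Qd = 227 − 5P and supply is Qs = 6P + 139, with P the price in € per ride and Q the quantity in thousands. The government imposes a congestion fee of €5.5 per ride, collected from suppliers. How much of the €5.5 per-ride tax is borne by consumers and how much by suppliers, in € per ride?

Consumers bear €3 per ride; suppliers bear €2.5 per ride.

Without the tax, 227 − 5P = 6P + 139 gives 11P = 88, so P* = €8 and Q* = 187.
With the tax collected from suppliers, supply shifts: Qs = 6(P − 5.5) + 139.
Solving gives Q = 172 with consumers paying €11 and suppliers receiving €5.5 (the €5.5 wedge).
Burden on consumers: €3; on suppliers: €2.5. (They sum to €5.5.)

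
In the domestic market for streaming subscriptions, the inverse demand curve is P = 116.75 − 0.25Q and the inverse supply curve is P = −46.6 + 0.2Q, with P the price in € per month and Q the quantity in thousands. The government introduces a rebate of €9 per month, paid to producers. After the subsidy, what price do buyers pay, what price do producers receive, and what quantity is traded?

Buyers pay €21; producers receive €30; quantity = 383.

Rewrite in direct form: Qd = 467 − 4P and Qs = 5P + 233.
Before the subsidy: set 467 − 4P = 5P + 233 → P* = €26, Q* = 363.
With a per-unit subsidy paid to producers, each receives P + 9 per unit sold, so supply becomes Qs = 5(P + 9) + 233.
Solving gives Q = 383 with buyers paying €21 and producers receiving €30 (the €9 wedge).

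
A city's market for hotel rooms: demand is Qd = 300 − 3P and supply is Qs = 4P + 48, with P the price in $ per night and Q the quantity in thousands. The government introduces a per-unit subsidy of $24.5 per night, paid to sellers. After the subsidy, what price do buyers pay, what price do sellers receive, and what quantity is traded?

Buyers pay $22; sellers receive $46.5; quantity = 234.

Without the subsidy, 300 − 3P = 4P + 48 gives 7P = 252, so P* = $36 and Q* = 192.
With a per-unit subsidy paid to sellers, each receives P + 24.5 per unit sold, so supply becomes Qs = 4(P + 24.5) + 48.
Solving gives Q = 234 with buyers paying $22 and sellers receiving $46.5 (the $24.5 wedge).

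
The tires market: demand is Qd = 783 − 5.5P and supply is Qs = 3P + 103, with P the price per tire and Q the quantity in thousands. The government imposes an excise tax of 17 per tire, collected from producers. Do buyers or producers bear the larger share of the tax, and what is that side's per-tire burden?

Before the tax: set 783 − 5.5P = 3P + 103 → P* = 80, Q* = 343.
With the tax collected from producers, supply shifts: Qs = 3(P − 17) + 103.
Solving gives Q = 310 with buyers paying 86 and producers receiving 69 (the 17 wedge).
Per-tire burden: buyers 6, producers 11.
Producers take the larger share because supply is less price-elastic here (demand slope 5.5 vs supply slope 3).
The less price-elastic side of the market bears the larger share of a per-unit tax.

Producers bear the larger share: 11 per tire.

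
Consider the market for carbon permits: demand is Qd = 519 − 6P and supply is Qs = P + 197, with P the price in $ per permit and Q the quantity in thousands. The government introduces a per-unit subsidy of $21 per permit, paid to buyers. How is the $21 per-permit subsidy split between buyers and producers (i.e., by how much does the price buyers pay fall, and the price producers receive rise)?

Without the subsidy, 519 − 6P = P + 197 gives 7P = 322, so P* = $46 and Q* = 243.
With a per-unit subsidy paid to buyers, each effectively pays P − 21, so demand becomes Qd = 519 − 6(P − 21).
Solving gives Q = 261 with buyers paying $43 and producers receiving $64 (the $21 wedge).
Gain to buyers: $3; to producers: $18. (They sum to $21.)

Buyers gain $3 per permit; producers gain $18 per permit.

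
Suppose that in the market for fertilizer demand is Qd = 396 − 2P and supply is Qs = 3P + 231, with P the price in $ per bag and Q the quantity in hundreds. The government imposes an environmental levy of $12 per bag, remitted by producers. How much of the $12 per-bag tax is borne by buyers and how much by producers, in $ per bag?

Without the tax, 396 − 2P = 3P + 231 gives 5P = 165, so P* = $33 and Q* = 330.
With the tax collected from producers, supply shifts: Qs = 3(P − 12) + 231.
New equilibrium: buyers pay $40.2, producers receive $28.2, Q = 315.6. (Wedge: Pb − Ps = 12.)
Burden on buyers: $7.2; on producers: $4.8. (They sum to $12.)

Buyers bear $7.2 per bag; producers bear $4.8 per bag.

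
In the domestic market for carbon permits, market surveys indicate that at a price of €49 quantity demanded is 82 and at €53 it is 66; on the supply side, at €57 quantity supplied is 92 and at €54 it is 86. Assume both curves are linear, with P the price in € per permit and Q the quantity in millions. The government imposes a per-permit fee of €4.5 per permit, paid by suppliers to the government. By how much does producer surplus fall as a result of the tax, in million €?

Producer surplus falls by €225 million.

Demand slope: (66 − 82)/(53 − 49) = -4, so Qd = 278 − 4P.
Supply slope: (86 − 92)/(54 − 57) = 2, so Qs = 2P − 22.
Before the tax: set 278 − 4P = 2P − 22 → P* = €50, Q* = 78.
With the tax collected from suppliers, supply shifts: Qs = 2(P − 4.5) − 22.
Solving gives Q = 72 with consumers paying €51.5 and suppliers receiving €47 (the €4.5 wedge).
ΔPS is the trapezoid between Q = 72 and Q = 78 of height €3: ½ · (78 + 72) · 3 = €225.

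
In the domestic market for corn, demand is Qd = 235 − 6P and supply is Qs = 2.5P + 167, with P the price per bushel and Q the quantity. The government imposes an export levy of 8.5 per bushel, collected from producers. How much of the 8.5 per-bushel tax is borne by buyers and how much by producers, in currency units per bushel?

Without the tax, 235 − 6P = 2.5P + 167 gives 8.5P = 68, so P* = 8 and Q* = 187.
With the tax collected from producers, supply shifts: Qs = 2.5(P − 8.5) + 167.
New equilibrium: buyers pay 10.5, producers receive 2, Q = 172. (Wedge: Pb − Ps = 8.5.)
Burden on buyers: 2.5; on producers: 6. (They sum to 8.5.)
The less price-elastic side of the market bears the larger share of a per-unit tax.

Buyers bear 2.5 per bushel; producers bear 6 per bushel.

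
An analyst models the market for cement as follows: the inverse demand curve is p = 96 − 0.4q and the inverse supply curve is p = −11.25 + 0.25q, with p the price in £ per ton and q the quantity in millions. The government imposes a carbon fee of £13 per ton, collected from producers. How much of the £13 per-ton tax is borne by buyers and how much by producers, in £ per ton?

Rewrite in direct form: qd = 240 − 2.5p and qs = 4p + 45.
Before the tax: set 240 − 2.5p = 4p + 45 → p* = £30, q* = 165.
With the tax collected from producers, supply shifts: qs = 4(p − 13) + 45.
Solving gives q = 145 with buyers paying £38 and producers receiving £25 (the £13 wedge).
Burden on buyers: £8; on producers: £5. (They sum to £13.)
The less price-elastic side of the market bears the larger share of a per-unit tax.

Buyers bear £8 per ton; producers bear £5 per ton.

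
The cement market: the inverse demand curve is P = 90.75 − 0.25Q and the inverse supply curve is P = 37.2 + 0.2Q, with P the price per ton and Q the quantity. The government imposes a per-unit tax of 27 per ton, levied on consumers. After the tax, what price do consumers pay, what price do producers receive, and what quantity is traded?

Rewrite in direct form: Qd = 363 − 4P and Qs = 5P − 186.
Without the tax, 363 − 4P = 5P − 186 gives 9P = 549, so P* = 61 and Q* = 119.
With the tax collected from consumers, demand (in seller-price terms) shifts: Qd = 363 − 4(P + 27).
New equilibrium: consumers pay 76, producers receive 49, Q = 59. (Wedge: Pb − Ps = 27.)
The less price-elastic side of the market bears the larger share of a per-unit tax.

Consumers pay 76; producers receive 49; quantity = 59.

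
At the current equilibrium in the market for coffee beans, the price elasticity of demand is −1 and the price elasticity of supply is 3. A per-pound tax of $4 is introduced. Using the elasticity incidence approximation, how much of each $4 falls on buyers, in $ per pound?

Incidence ratio: buyers' share ≈ εs / (εs + |εd|) = 3 / (3 + 1) = 0.75.
So buyers bear ≈ 0.75 × $4 = $3; sellers bear $1.

Buyers bear ≈ $3 per pound.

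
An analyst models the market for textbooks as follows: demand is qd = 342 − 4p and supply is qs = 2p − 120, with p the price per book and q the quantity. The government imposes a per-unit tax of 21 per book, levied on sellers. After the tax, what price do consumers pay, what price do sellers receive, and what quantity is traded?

Consumers pay 84; sellers receive 63; quantity = 6.

Without the tax, 342 − 4p = 2p − 120 gives 6p = 462, so p* = 77 and q* = 34.
With the tax collected from sellers, supply shifts: qs = 2(p − 21) − 120.
Solving gives q = 6 with consumers paying 84 and sellers receiving 63 (the 21 wedge).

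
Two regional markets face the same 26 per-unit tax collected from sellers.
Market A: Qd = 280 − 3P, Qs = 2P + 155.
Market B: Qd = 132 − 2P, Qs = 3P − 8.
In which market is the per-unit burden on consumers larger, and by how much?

Market A: pre-tax P* = 25, Q* = 205; post-tax Q = 173.8; per-unit burden on consumers = 10.4.
Market B: pre-tax P* = 28, Q* = 76; post-tax Q = 44.8; per-unit burden on consumers = 15.6.
Difference: 10.4 vs 15.6 → market B is larger by 5.2.

Market B, by 5.2.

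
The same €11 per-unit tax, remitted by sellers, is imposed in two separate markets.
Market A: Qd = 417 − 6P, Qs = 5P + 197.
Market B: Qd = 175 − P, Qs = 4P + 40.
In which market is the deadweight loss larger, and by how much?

Market A, by €116.6.

Market A: pre-tax P* = €20, Q* = 297; post-tax Q = 267; deadweight loss = €165.
Market B: pre-tax P* = €27, Q* = 148; post-tax Q = 139.2; deadweight loss = €48.4.
Difference: €165 vs €48.4 → market A is larger by €116.6.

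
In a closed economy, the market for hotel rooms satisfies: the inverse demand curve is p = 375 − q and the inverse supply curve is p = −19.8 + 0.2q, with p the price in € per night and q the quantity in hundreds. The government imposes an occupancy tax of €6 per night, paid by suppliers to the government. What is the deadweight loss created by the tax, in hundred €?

Rewrite in direct form: qd = 375 − p and qs = 5p + 99.
Before the tax: set 375 − p = 5p + 99 → p* = €46, q* = 329.
With the tax collected from suppliers, supply shifts: qs = 5(p − 6) + 99.
New equilibrium: buyers pay €51, suppliers receive €45, q = 324. (Wedge: pb − ps = 6.)
Quantity falls by |ΔQ| = |329 − 324| = 5.
DWL = ½ · t · |ΔQ| = ½ · 6 · 5 = €15.

Deadweight loss = €15 hundred.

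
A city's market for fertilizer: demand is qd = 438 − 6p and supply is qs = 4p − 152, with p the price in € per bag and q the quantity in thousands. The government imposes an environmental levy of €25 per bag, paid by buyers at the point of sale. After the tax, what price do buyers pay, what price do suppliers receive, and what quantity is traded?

Without the tax, 438 − 6p = 4p − 152 gives 10p = 590, so p* = €59 and q* = 84.
With the tax collected from buyers, demand (in seller-price terms) shifts: qd = 438 − 6(p + 25).
Solving gives q = 24 with buyers paying €69 and suppliers receiving €44 (the €25 wedge).

Buyers pay €69; suppliers receive €44; quantity = 24.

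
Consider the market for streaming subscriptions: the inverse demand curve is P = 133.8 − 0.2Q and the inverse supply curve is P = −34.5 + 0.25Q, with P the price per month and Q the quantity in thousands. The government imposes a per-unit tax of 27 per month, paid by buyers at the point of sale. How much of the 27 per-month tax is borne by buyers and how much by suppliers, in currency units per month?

Buyers bear 12 per month; suppliers bear 15 per month.

Inverting to Q(P) form: Qd = 669 − 5P; Qs = 4P + 138.
Without the tax, 669 − 5P = 4P + 138 gives 9P = 531, so P* = 59 and Q* = 374.
With the tax collected from buyers, demand (in seller-price terms) shifts: Qd = 669 − 5(P + 27).
New equilibrium: buyers pay 71, suppliers receive 44, Q = 314. (Wedge: Pb − Ps = 27.)
Burden on buyers: 12; on suppliers: 15. (They sum to 27.)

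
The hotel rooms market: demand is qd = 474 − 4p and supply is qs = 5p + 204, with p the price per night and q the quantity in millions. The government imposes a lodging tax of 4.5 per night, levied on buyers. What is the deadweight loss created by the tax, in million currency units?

Deadweight loss = 22.5 million.

Without the tax, 474 − 4p = 5p + 204 gives 9p = 270, so p* = 30 and q* = 354.
With the tax collected from buyers, demand (in seller-price terms) shifts: qd = 474 − 4(p + 4.5).
New equilibrium: buyers pay 32.5, suppliers receive 28, q = 344. (Wedge: pb − ps = 4.5.)
Quantity falls by |ΔQ| = |354 − 344| = 10.
DWL = ½ · t · |ΔQ| = ½ · 4.5 · 10 = 22.5.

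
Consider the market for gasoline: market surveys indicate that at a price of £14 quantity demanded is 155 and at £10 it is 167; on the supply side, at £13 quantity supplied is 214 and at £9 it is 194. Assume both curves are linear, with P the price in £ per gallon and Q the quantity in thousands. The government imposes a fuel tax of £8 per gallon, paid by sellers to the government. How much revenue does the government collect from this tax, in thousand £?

Demand slope: (167 − 155)/(10 − 14) = -3, so Qd = 197 − 3P.
Supply slope: (194 − 214)/(9 − 13) = 5, so Qs = 5P + 149.
Before the tax: set 197 − 3P = 5P + 149 → P* = £6, Q* = 179.
With the tax collected from sellers, supply shifts: Qs = 5(P − 8) + 149.
Solving gives Q = 164 with consumers paying £11 and sellers receiving £3 (the £8 wedge).
Revenue = t · Q = 8 · 164 = £1312.

Tax revenue = £1312 thousand.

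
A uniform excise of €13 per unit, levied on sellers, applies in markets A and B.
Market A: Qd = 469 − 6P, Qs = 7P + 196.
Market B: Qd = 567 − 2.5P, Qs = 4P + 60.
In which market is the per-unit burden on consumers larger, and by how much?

Market A: pre-tax P* = €21, Q* = 343; post-tax Q = 301; per-unit burden on consumers = €7.
Market B: pre-tax P* = €78, Q* = 372; post-tax Q = 352; per-unit burden on consumers = €8.
Difference: €7 vs €8 → market B is larger by €1.

Market B, by €1.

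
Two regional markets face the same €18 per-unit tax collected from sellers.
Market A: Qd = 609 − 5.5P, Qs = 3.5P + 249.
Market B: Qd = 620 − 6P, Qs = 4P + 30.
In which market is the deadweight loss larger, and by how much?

Market A: pre-tax P* = €40, Q* = 389; post-tax Q = 350.5; deadweight loss = €346.5.
Market B: pre-tax P* = €59, Q* = 266; post-tax Q = 222.8; deadweight loss = €388.8.
Difference: €346.5 vs €388.8 → market B is larger by €42.3.

Market B, by €42.3.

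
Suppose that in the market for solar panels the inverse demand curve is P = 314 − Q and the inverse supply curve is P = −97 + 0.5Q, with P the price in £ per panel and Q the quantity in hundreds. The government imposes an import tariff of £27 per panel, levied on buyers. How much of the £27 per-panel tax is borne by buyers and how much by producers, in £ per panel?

Inverting to Q(P) form: Qd = 314 − P; Qs = 2P + 194.
Before the tax: set 314 − P = 2P + 194 → P* = £40, Q* = 274.
With the tax collected from buyers, demand (in seller-price terms) shifts: Qd = 314 − (P + 27).
New equilibrium: buyers pay £58, producers receive £31, Q = 256. (Wedge: Pb − Ps = 27.)
Burden on buyers: £18; on producers: £9. (They sum to £27.)
The less price-elastic side of the market bears the larger share of a per-unit tax.

Buyers bear £18 per panel; producers bear £9 per panel.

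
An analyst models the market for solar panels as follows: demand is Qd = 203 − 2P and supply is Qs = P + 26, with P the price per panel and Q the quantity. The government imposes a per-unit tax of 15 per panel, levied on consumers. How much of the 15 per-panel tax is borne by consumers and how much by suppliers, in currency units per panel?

Before the tax: set 203 − 2P = P + 26 → P* = 59, Q* = 85.
With the tax collected from consumers, demand (in seller-price terms) shifts: Qd = 203 − 2(P + 15).
Solving gives Q = 75 with consumers paying 64 and suppliers receiving 49 (the 15 wedge).
Burden on consumers: 5; on suppliers: 10. (They sum to 15.)

Consumers bear 5 per panel; suppliers bear 10 per panel.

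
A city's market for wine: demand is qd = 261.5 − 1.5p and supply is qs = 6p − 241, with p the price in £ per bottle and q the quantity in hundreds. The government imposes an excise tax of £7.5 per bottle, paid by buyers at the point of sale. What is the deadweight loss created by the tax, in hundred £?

Deadweight loss = £33.75 hundred.

Without the tax, 261.5 − 1.5p = 6p − 241 gives 7.5p = 502.5, so p* = £67 and q* = 161.
With the tax collected from buyers, demand (in seller-price terms) shifts: qd = 261.5 − 1.5(p + 7.5).
New equilibrium: buyers pay £73, producers receive £65.5, q = 152. (Wedge: pb − ps = 7.5.)
Quantity falls by |ΔQ| = |161 − 152| = 9.
DWL = ½ · t · |ΔQ| = ½ · 7.5 · 9 = £33.75.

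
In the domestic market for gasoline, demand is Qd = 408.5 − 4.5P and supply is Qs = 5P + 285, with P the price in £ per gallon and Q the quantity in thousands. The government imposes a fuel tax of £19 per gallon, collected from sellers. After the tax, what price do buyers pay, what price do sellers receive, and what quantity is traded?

Before the tax: set 408.5 − 4.5P = 5P + 285 → P* = £13, Q* = 350.
With the tax collected from sellers, supply shifts: Qs = 5(P − 19) + 285.
Solving gives Q = 305 with buyers paying £23 and sellers receiving £4 (the £19 wedge).
The less price-elastic side of the market bears the larger share of a per-unit tax.

Buyers pay £23; sellers receive £4; quantity = 305.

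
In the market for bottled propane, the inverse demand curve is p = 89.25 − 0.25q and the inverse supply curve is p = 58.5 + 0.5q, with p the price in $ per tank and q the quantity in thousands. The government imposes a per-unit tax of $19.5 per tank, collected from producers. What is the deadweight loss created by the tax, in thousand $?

Rewrite in direct form: qd = 357 − 4p and qs = 2p − 117.
Before the tax: set 357 − 4p = 2p − 117 → p* = $79, q* = 41.
With the tax collected from producers, supply shifts: qs = 2(p − 19.5) − 117.
Solving gives q = 15 with buyers paying $85.5 and producers receiving $66 (the $19.5 wedge).
Quantity falls by |ΔQ| = |41 − 15| = 26.
DWL = ½ · t · |ΔQ| = ½ · 19.5 · 26 = $253.5.

Deadweight loss = $253.5 thousand.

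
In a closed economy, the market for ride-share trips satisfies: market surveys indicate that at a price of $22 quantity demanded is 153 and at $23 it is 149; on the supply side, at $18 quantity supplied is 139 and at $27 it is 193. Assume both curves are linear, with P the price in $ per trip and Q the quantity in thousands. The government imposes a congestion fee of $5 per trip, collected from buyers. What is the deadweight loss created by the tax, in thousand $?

Demand slope: (149 − 153)/(23 − 22) = -4, so Qd = 241 − 4P.
Supply slope: (193 − 139)/(27 − 18) = 6, so Qs = 6P + 31.
Without the tax, 241 − 4P = 6P + 31 gives 10P = 210, so P* = $21 and Q* = 157.
With the tax collected from buyers, demand (in seller-price terms) shifts: Qd = 241 − 4(P + 5).
Solving gives Q = 145 with buyers paying $24 and suppliers receiving $19 (the $5 wedge).
Quantity falls by |ΔQ| = |157 − 145| = 12.
DWL = ½ · t · |ΔQ| = ½ · 5 · 12 = $30.

Deadweight loss = $30 thousand.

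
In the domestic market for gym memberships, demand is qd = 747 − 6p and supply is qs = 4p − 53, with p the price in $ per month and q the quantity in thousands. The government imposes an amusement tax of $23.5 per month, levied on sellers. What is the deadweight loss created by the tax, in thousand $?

Before the tax: set 747 − 6p = 4p − 53 → p* = $80, q* = 267.
With the tax collected from sellers, supply shifts: qs = 4(p − 23.5) − 53.
Solving gives q = 210.6 with consumers paying $89.4 and sellers receiving $65.9 (the $23.5 wedge).
Quantity falls by |ΔQ| = |267 − 210.6| = 56.4.
DWL = ½ · t · |ΔQ| = ½ · 23.5 · 56.4 = $662.7.

Deadweight loss = $662.7 thousand.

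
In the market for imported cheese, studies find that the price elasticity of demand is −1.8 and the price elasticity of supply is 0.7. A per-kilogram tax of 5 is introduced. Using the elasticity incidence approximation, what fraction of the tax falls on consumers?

Consumers' share ≈ 0.28.

Incidence ratio: consumers' share ≈ εs / (εs + |εd|) = 0.7 / (0.7 + 1.8) = 0.28.
Supply is the less elastic side, so consumers bear the smaller share.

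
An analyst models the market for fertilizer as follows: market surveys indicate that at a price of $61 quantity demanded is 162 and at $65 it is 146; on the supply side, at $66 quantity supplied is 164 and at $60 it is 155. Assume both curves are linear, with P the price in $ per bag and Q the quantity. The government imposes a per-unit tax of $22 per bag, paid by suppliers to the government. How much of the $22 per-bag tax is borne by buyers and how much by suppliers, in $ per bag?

Demand slope: (146 − 162)/(65 − 61) = -4, so Qd = 406 − 4P.
Supply slope: (155 − 164)/(60 − 66) = 1.5, so Qs = 1.5P + 65.
Before the tax: set 406 − 4P = 1.5P + 65 → P* = $62, Q* = 158.
With the tax collected from suppliers, supply shifts: Qs = 1.5(P − 22) + 65.
Solving gives Q = 134 with buyers paying $68 and suppliers receiving $46 (the $22 wedge).
Burden on buyers: $6; on suppliers: $16. (They sum to $22.)
The less price-elastic side of the market bears the larger share of a per-unit tax.

Buyers bear $6 per bag; suppliers bear $16 per bag.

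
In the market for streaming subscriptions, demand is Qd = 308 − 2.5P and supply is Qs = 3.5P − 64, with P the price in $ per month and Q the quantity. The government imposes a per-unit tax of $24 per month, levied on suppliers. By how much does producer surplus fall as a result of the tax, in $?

Before the tax: set 308 − 2.5P = 3.5P − 64 → P* = $62, Q* = 153.
With the tax collected from suppliers, supply shifts: Qs = 3.5(P − 24) − 64.
Solving gives Q = 118 with buyers paying $76 and suppliers receiving $52 (the $24 wedge).
ΔPS is the trapezoid between Q = 118 and Q = 153 of height $10: ½ · (153 + 118) · 10 = $1355.

Producer surplus falls by $1355.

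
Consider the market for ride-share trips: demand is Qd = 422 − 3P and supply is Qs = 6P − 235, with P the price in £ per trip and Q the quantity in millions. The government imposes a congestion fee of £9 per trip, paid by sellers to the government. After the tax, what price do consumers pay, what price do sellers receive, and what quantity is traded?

Without the tax, 422 − 3P = 6P − 235 gives 9P = 657, so P* = £73 and Q* = 203.
With the tax collected from sellers, supply shifts: Qs = 6(P − 9) − 235.
Solving gives Q = 185 with consumers paying £79 and sellers receiving £70 (the £9 wedge).
The less price-elastic side of the market bears the larger share of a per-unit tax.

Consumers pay £79; sellers receive £70; quantity = 185.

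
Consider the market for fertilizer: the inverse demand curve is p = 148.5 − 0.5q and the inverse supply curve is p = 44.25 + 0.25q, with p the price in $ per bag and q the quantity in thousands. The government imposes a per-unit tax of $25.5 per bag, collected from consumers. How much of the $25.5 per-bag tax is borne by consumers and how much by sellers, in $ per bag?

Inverting to q(p) form: qd = 297 − 2p; qs = 4p − 177.
Without the tax, 297 − 2p = 4p − 177 gives 6p = 474, so p* = $79 and q* = 139.
With the tax collected from consumers, demand (in seller-price terms) shifts: qd = 297 − 2(p + 25.5).
New equilibrium: consumers pay $96, sellers receive $70.5, q = 105. (Wedge: pb − ps = 25.5.)
Burden on consumers: $17; on sellers: $8.5. (They sum to $25.5.)
The less price-elastic side of the market bears the larger share of a per-unit tax.

Consumers bear $17 per bag; sellers bear $8.5 per bag.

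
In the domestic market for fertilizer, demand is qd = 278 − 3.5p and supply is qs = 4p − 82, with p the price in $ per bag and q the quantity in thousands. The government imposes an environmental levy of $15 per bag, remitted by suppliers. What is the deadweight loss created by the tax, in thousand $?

Without the tax, 278 − 3.5p = 4p − 82 gives 7.5p = 360, so p* = $48 and q* = 110.
With the tax collected from suppliers, supply shifts: qs = 4(p − 15) − 82.
New equilibrium: consumers pay $56, suppliers receive $41, q = 82. (Wedge: pb − ps = 15.)
Quantity falls by |ΔQ| = |110 − 82| = 28.
DWL = ½ · t · |ΔQ| = ½ · 15 · 28 = $210.

Deadweight loss = $210 thousand.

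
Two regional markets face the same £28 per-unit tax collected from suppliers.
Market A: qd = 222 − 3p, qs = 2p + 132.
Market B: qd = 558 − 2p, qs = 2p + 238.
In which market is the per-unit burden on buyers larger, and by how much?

Market A: pre-tax p* = £18, q* = 168; post-tax q = 134.4; per-unit burden on buyers = £11.2.
Market B: pre-tax p* = £80, q* = 398; post-tax q = 370; per-unit burden on buyers = £14.
Difference: £11.2 vs £14 → market B is larger by £2.8.

Market B, by £2.8.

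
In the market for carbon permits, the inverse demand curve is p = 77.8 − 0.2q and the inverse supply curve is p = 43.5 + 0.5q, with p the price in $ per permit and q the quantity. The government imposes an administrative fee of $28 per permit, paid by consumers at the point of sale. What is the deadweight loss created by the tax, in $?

Deadweight loss = $560.

Inverting to q(p) form: qd = 389 − 5p; qs = 2p − 87.
Before the tax: set 389 − 5p = 2p − 87 → p* = $68, q* = 49.
With the tax collected from consumers, demand (in seller-price terms) shifts: qd = 389 − 5(p + 28).
New equilibrium: consumers pay $76, producers receive $48, q = 9. (Wedge: pb − ps = 28.)
Quantity falls by |ΔQ| = |49 − 9| = 40.
DWL = ½ · t · |ΔQ| = ½ · 28 · 40 = $560.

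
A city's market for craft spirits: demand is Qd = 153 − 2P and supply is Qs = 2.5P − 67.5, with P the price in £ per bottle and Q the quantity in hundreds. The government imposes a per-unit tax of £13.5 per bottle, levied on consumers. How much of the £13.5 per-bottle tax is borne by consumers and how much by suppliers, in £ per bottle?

Without the tax, 153 − 2P = 2.5P − 67.5 gives 4.5P = 220.5, so P* = £49 and Q* = 55.
With the tax collected from consumers, demand (in seller-price terms) shifts: Qd = 153 − 2(P + 13.5).
New equilibrium: consumers pay £56.5, suppliers receive £43, Q = 40. (Wedge: Pb − Ps = 13.5.)
Burden on consumers: £7.5; on suppliers: £6. (They sum to £13.5.)

Consumers bear £7.5 per bottle; suppliers bear £6 per bottle.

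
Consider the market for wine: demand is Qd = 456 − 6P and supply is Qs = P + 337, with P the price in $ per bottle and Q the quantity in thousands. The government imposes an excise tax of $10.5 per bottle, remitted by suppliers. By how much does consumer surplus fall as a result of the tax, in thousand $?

Consumer surplus falls by $524.25 thousand.

Before the tax: set 456 − 6P = P + 337 → P* = $17, Q* = 354.
With the tax collected from suppliers, supply shifts: Qs = (P − 10.5) + 337.
New equilibrium: consumers pay $18.5, suppliers receive $8, Q = 345. (Wedge: Pb − Ps = 10.5.)
ΔCS is the trapezoid between Q = 345 and Q = 354 of height $1.5: ½ · (354 + 345) · 1.5 = $524.25.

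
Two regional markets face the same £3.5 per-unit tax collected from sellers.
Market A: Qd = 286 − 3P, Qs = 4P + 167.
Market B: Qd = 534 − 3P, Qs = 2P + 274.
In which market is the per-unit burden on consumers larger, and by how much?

Market A, by £0.6.

Market A: pre-tax P* = £17, Q* = 235; post-tax Q = 229; per-unit burden on consumers = £2.
Market B: pre-tax P* = £52, Q* = 378; post-tax Q = 373.8; per-unit burden on consumers = £1.4.
Difference: £2 vs £1.4 → market A is larger by £0.6.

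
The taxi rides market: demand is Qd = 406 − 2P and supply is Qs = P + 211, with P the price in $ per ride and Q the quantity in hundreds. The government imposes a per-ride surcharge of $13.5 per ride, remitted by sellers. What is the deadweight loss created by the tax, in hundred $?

Deadweight loss = $60.75 hundred.

Without the tax, 406 − 2P = P + 211 gives 3P = 195, so P* = $65 and Q* = 276.
With the tax collected from sellers, supply shifts: Qs = (P − 13.5) + 211.
New equilibrium: consumers pay $69.5, sellers receive $56, Q = 267. (Wedge: Pb − Ps = 13.5.)
Quantity falls by |ΔQ| = |276 − 267| = 9.
DWL = ½ · t · |ΔQ| = ½ · 13.5 · 9 = $60.75.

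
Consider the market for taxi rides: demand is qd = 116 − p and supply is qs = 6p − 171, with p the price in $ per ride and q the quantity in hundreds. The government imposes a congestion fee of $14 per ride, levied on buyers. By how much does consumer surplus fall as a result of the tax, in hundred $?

Before the tax: set 116 − p = 6p − 171 → p* = $41, q* = 75.
With the tax collected from buyers, demand (in seller-price terms) shifts: qd = 116 − (p + 14).
New equilibrium: buyers pay $53, suppliers receive $39, q = 63. (Wedge: pb − ps = 14.)
ΔCS is the trapezoid between Q = 63 and Q = 75 of height $12: ½ · (75 + 63) · 12 = $828.

Consumer surplus falls by $828 hundred.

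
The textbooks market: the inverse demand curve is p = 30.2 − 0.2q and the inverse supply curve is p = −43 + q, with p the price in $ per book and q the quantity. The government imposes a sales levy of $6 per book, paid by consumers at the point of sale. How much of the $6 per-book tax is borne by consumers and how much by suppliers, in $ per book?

Consumers bear $1 per book; suppliers bear $5 per book.

Inverting to q(p) form: qd = 151 − 5p; qs = p + 43.
Without the tax, 151 − 5p = p + 43 gives 6p = 108, so p* = $18 and q* = 61.
With the tax collected from consumers, demand (in seller-price terms) shifts: qd = 151 − 5(p + 6).
Solving gives q = 56 with consumers paying $19 and suppliers receiving $13 (the $6 wedge).
Burden on consumers: $1; on suppliers: $5. (They sum to $6.)
The less price-elastic side of the market bears the larger share of a per-unit tax.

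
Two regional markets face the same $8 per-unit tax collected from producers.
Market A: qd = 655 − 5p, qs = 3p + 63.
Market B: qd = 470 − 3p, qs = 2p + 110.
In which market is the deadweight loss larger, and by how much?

Market A, by $21.6.

Market A: pre-tax p* = $74, q* = 285; post-tax q = 270; deadweight loss = $60.
Market B: pre-tax p* = $72, q* = 254; post-tax q = 244.4; deadweight loss = $38.4.
Difference: $60 vs $38.4 → market A is larger by $21.6.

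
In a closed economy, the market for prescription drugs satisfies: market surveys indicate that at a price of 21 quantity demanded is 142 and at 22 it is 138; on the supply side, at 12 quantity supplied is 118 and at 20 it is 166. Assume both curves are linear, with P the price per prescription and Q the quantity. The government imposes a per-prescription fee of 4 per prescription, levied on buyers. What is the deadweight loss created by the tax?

Deadweight loss = 19.2.

Demand slope: (138 − 142)/(22 − 21) = -4, so Qd = 226 − 4P.
Supply slope: (166 − 118)/(20 − 12) = 6, so Qs = 6P + 46.
Before the tax: set 226 − 4P = 6P + 46 → P* = 18, Q* = 154.
With the tax collected from buyers, demand (in seller-price terms) shifts: Qd = 226 − 4(P + 4).
Solving gives Q = 144.4 with buyers paying 20.4 and suppliers receiving 16.4 (the 4 wedge).
Quantity falls by |ΔQ| = |154 − 144.4| = 9.6.
DWL = ½ · t · |ΔQ| = ½ · 4 · 9.6 = 19.2.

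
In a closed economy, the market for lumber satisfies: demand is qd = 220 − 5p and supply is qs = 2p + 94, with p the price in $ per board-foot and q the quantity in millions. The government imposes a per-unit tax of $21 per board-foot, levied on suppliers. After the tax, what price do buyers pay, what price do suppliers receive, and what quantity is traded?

Buyers pay $24; suppliers receive $3; quantity = 100.

Without the tax, 220 − 5p = 2p + 94 gives 7p = 126, so p* = $18 and q* = 130.
With the tax collected from suppliers, supply shifts: qs = 2(p − 21) + 94.
Solving gives q = 100 with buyers paying $24 and suppliers receiving $3 (the $21 wedge).
The less price-elastic side of the market bears the larger share of a per-unit tax.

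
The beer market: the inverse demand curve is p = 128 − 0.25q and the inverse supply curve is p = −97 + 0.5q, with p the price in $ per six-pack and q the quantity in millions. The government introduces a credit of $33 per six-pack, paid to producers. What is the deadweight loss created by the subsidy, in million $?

Deadweight loss = $726 million.

Rewrite in direct form: qd = 512 − 4p and qs = 2p + 194.
Before the subsidy: set 512 − 4p = 2p + 194 → p* = $53, q* = 300.
With a per-unit subsidy paid to producers, each receives p + 33 per unit sold, so supply becomes qs = 2(p + 33) + 194.
Solving gives q = 344 with consumers paying $42 and producers receiving $75 (the $33 wedge).
Quantity rises by |ΔQ| = |300 − 344| = 44.
DWL = ½ · t · |ΔQ| = ½ · 33 · 44 = $726.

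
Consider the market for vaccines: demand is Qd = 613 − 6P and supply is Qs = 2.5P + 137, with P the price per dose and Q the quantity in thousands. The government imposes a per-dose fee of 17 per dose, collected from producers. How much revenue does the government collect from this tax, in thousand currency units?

Before the tax: set 613 − 6P = 2.5P + 137 → P* = 56, Q* = 277.
With the tax collected from producers, supply shifts: Qs = 2.5(P − 17) + 137.
New equilibrium: buyers pay 61, producers receive 44, Q = 247. (Wedge: Pb − Ps = 17.)
Revenue = t · Q = 17 · 247 = 4199.

Tax revenue = 4199 thousand.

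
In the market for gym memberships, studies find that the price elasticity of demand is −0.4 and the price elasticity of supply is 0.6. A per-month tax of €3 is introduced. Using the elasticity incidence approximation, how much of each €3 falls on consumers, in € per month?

Incidence ratio: consumers' share ≈ εs / (εs + |εd|) = 0.6 / (0.6 + 0.4) = 0.6.
So consumers bear ≈ 0.6 × €3 = €1.8; suppliers bear €1.2.

Consumers bear ≈ €1.8 per month.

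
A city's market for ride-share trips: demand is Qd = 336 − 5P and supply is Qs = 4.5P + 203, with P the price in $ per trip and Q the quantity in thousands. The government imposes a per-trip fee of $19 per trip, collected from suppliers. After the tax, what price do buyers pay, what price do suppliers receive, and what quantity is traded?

Buyers pay $23; suppliers receive $4; quantity = 221.

Before the tax: set 336 − 5P = 4.5P + 203 → P* = $14, Q* = 266.
With the tax collected from suppliers, supply shifts: Qs = 4.5(P − 19) + 203.
Solving gives Q = 221 with buyers paying $23 and suppliers receiving $4 (the $19 wedge).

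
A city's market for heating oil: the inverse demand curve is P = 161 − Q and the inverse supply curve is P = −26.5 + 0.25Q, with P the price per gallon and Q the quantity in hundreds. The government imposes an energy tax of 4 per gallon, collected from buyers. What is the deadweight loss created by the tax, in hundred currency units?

Inverting to Q(P) form: Qd = 161 − P; Qs = 4P + 106.
Without the tax, 161 − P = 4P + 106 gives 5P = 55, so P* = 11 and Q* = 150.
With the tax collected from buyers, demand (in seller-price terms) shifts: Qd = 161 − (P + 4).
Solving gives Q = 146.8 with buyers paying 14.2 and producers receiving 10.2 (the 4 wedge).
Quantity falls by |ΔQ| = |150 − 146.8| = 3.2.
DWL = ½ · t · |ΔQ| = ½ · 4 · 3.2 = 6.4.

Deadweight loss = 6.4 hundred.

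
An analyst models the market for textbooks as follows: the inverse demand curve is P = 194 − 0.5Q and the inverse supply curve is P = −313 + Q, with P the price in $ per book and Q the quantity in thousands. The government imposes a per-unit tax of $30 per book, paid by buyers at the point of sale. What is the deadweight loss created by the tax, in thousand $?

Deadweight loss = $300 thousand.

Rewrite in direct form: Qd = 388 − 2P and Qs = P + 313.
Without the tax, 388 − 2P = P + 313 gives 3P = 75, so P* = $25 and Q* = 338.
With the tax collected from buyers, demand (in seller-price terms) shifts: Qd = 388 − 2(P + 30).
New equilibrium: buyers pay $35, producers receive $5, Q = 318. (Wedge: Pb − Ps = 30.)
Quantity falls by |ΔQ| = |338 − 318| = 20.
DWL = ½ · t · |ΔQ| = ½ · 30 · 20 = $300.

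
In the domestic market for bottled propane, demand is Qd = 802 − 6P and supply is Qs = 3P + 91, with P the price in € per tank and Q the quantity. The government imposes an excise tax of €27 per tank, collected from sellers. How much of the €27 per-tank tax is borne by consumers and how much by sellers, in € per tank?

Consumers bear €9 per tank; sellers bear €18 per tank.

Before the tax: set 802 − 6P = 3P + 91 → P* = €79, Q* = 328.
With the tax collected from sellers, supply shifts: Qs = 3(P − 27) + 91.
New equilibrium: consumers pay €88, sellers receive €61, Q = 274. (Wedge: Pb − Ps = 27.)
Burden on consumers: €9; on sellers: €18. (They sum to €27.)
The less price-elastic side of the market bears the larger share of a per-unit tax.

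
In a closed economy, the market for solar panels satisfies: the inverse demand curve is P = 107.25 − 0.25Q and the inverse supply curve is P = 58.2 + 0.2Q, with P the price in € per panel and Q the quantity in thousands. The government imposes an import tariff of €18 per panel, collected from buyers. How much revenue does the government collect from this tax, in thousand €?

Rewrite in direct form: Qd = 429 − 4P and Qs = 5P − 291.
Before the tax: set 429 − 4P = 5P − 291 → P* = €80, Q* = 109.
With the tax collected from buyers, demand (in seller-price terms) shifts: Qd = 429 − 4(P + 18).
New equilibrium: buyers pay €90, sellers receive €72, Q = 69. (Wedge: Pb − Ps = 18.)
Revenue = t · Q = 18 · 69 = €1242.

Tax revenue = €1242 thousand.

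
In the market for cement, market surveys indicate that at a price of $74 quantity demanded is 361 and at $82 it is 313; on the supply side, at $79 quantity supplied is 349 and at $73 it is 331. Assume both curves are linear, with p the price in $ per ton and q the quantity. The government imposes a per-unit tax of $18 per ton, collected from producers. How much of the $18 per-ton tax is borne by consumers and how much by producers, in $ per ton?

Consumers bear $6 per ton; producers bear $12 per ton.

Demand slope: (313 − 361)/(82 − 74) = -6, so qd = 805 − 6p.
Supply slope: (331 − 349)/(73 − 79) = 3, so qs = 3p + 112.
Without the tax, 805 − 6p = 3p + 112 gives 9p = 693, so p* = $77 and q* = 343.
With the tax collected from producers, supply shifts: qs = 3(p − 18) + 112.
Solving gives q = 307 with consumers paying $83 and producers receiving $65 (the $18 wedge).
Burden on consumers: $6; on producers: $12. (They sum to $18.)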